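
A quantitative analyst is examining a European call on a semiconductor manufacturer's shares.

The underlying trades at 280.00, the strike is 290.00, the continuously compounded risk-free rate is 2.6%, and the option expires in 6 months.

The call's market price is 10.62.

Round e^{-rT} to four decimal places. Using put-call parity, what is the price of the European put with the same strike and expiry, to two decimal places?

16.88

e^(−rT) = e^(−0.026·0.5) = 0.9871
Put-call parity: C − P = S − K·e^(−rT) = 280 − 290·0.9871 = 280 − 286.2590 = -6.2590
P = C − (C − P) = 10.62 − (-6.2590) = 16.8790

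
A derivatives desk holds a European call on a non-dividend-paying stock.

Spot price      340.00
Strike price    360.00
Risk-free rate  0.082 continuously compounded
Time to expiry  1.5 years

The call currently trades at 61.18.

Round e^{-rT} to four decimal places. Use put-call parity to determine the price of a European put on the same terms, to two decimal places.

39.53

e^(−rT) = e^(−0.082·1.5) = 0.8843
Put-call parity: C − P = S − K·e^(−rT) = 340 − 360·0.8843 = 340 − 318.3480 = 21.6520
P = C − (C − P) = 61.18 − (21.6520) = 39.5280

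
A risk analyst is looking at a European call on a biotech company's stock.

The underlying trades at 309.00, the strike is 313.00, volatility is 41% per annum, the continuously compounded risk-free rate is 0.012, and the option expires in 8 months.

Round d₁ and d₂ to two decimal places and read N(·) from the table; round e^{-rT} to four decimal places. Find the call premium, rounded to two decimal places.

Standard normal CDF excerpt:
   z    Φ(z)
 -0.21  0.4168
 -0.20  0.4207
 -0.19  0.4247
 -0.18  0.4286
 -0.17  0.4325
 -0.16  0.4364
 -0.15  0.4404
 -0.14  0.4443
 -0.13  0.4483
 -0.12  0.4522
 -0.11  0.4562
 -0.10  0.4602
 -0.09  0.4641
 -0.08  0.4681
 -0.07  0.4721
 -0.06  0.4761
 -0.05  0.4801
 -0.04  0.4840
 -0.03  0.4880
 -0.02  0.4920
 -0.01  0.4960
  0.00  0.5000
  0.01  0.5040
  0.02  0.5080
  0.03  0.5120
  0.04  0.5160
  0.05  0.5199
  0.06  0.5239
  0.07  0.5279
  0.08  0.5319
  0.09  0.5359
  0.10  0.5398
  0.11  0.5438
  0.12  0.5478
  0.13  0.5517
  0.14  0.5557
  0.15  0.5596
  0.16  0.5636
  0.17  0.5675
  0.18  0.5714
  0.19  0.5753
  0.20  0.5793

39.84

σ√T = 0.41 × 0.8165 = 0.3348
d₁ = [ln(309/313) + (0.012 + 0.41²/2)·0.6667] / 0.3348 = [-0.0129 + 0.0640] / 0.3348 = 0.1529 which rounds to 0.15
d₂ = d₁ − σ√T = 0.1529 − 0.3348 = -0.1819 which rounds to -0.18
e^(−rT) = e^(−0.012·0.6667) = 0.9920
N(d₁) = N(0.15) = 0.5596;  N(d₂) = N(-0.18) = 0.4286
C = 309·0.5596 − 313·0.9920·0.4286 = 172.9164 − 133.0786 = 39.8378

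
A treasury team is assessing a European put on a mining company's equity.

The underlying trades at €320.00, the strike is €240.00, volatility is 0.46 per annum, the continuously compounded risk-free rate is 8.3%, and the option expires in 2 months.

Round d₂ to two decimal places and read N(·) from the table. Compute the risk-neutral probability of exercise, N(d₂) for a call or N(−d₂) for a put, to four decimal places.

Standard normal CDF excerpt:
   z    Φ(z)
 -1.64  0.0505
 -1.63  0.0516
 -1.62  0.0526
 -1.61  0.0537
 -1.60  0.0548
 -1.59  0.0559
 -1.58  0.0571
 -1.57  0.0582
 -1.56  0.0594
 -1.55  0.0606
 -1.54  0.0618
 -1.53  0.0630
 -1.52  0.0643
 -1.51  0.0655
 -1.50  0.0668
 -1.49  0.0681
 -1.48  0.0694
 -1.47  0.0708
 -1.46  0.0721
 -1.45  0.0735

T = 0.1667;  σ√T = 0.1878
d₁ = [ln(320/240) + (0.083 + 0.46²/2)·0.1667] / 0.1878 = [0.2877 + 0.0315] / 0.1878 = 1.6995 ≈ 1.70
d₂ = d₁ − σ√T = 1.6995 − 0.1878 = 1.5117 ≈ 1.51
Pr(exercise) under Q = N(−d₂) = N(-1.51) = 0.0655

0.0655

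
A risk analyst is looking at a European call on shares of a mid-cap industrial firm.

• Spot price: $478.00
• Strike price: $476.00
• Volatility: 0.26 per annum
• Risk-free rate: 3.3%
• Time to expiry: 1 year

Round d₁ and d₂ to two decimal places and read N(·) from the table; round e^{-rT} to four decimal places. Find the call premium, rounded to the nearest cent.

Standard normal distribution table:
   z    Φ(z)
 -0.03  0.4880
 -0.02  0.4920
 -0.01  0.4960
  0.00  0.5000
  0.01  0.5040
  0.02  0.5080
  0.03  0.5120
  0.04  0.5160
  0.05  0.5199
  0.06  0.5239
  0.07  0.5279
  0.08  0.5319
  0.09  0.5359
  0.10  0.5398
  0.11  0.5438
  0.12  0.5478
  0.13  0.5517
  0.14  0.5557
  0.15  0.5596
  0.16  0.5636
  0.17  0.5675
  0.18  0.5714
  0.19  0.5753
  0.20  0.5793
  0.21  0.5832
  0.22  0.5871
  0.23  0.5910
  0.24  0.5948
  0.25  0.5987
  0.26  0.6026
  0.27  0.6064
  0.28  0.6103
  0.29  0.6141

σ√T = 0.26 × 1.0000 = 0.2600
d₁ = [ln(478/476) + (0.033 + 0.26²/2)·1] / 0.2600 = [0.0042 + 0.0668] / 0.2600 = 0.2730 which rounds to 0.27
d₂ = d₁ − σ√T = 0.2730 − 0.2600 = 0.0130 which rounds to 0.01
e^(−rT) = e^(−0.033·1) = 0.9675
N(d₁) = N(0.27) = 0.6064;  N(d₂) = N(0.01) = 0.5040
C = 478·0.6064 − 476·0.9675·0.5040 = 289.8592 − 232.1071 = 57.7521

$57.75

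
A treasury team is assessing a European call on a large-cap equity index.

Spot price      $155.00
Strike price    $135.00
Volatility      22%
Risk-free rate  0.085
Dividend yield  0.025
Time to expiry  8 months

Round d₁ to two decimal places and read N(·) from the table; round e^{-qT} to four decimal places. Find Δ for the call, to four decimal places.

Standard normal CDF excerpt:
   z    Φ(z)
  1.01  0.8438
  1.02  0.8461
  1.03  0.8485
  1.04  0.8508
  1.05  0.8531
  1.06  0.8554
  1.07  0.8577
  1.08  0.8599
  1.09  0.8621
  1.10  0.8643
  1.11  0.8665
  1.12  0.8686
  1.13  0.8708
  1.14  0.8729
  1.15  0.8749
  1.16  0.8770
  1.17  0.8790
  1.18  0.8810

0.8457

σ√T = 0.22 × 0.8165 = 0.1796
d₁ = [ln(155/135) + (0.085 − 0.025 + ½·0.22²)·0.6667] / (σ√T) = (0.1382 + 0.0561) / 0.1796 = 1.0816 ⇒ 1.08
N(d₁) = N(1.08) = 0.8599
Δ_call = exp(−qT)·N(d₁) = 0.9835·0.8599 = 0.8457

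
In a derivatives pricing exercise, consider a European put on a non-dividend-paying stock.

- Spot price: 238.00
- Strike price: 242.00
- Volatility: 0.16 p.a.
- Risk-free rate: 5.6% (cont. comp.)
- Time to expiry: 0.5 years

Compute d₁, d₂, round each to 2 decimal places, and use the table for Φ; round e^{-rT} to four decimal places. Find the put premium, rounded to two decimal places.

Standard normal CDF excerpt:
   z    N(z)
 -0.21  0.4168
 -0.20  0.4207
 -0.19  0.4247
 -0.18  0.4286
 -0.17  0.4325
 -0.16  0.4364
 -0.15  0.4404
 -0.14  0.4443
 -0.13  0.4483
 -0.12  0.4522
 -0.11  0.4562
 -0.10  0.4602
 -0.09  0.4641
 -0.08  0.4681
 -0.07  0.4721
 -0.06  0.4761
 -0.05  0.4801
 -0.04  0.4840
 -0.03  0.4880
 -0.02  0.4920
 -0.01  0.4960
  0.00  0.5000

σ√T = 0.16 × 0.7071 = 0.1131
ln(S/K) + (r + σ²/2)T = ln(238/242) + (0.056 + 0.16²/2)·0.5 = -0.0167 + 0.0344 = 0.0177
d₁ = 0.0177 / 0.1131 = 0.1567 ⇒ 0.16
d₂ = d₁ − σ√T = 0.1567 − 0.1131 = 0.0436 ⇒ 0.04
exp(−rT) = exp(−0.056·0.5) = 0.9724
N(−d₂) = N(-0.04) = 0.4840;  N(−d₁) = N(-0.16) = 0.4364
P = 242·0.9724·0.4840 − 238·0.4364 = 113.8953 − 103.8632 = 10.0321

10.03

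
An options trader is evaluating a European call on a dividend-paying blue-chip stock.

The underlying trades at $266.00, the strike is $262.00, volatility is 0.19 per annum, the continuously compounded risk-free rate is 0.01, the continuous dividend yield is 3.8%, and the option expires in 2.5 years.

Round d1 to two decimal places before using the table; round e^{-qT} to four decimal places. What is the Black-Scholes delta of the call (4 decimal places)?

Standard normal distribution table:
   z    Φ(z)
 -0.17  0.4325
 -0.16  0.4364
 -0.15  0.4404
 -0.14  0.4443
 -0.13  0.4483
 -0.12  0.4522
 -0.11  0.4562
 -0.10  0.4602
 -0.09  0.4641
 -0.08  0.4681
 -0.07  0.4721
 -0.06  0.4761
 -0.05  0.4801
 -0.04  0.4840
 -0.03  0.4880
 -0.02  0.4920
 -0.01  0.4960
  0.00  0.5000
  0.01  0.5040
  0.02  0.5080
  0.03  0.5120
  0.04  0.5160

σ√T = 0.19·√2.5 = 0.3004
d₁ = [ln(266/262) + (0.01 − 0.038 + ½·0.19²)·2.5] / (σ√T) = (0.0152 − 0.0249) / 0.3004 = -0.0324 ≈ -0.03
N(d₁) = N(-0.03) = 0.4880
Δ_call = exp(−qT)·N(d₁) = 0.9094·0.4880 = 0.4438

0.4438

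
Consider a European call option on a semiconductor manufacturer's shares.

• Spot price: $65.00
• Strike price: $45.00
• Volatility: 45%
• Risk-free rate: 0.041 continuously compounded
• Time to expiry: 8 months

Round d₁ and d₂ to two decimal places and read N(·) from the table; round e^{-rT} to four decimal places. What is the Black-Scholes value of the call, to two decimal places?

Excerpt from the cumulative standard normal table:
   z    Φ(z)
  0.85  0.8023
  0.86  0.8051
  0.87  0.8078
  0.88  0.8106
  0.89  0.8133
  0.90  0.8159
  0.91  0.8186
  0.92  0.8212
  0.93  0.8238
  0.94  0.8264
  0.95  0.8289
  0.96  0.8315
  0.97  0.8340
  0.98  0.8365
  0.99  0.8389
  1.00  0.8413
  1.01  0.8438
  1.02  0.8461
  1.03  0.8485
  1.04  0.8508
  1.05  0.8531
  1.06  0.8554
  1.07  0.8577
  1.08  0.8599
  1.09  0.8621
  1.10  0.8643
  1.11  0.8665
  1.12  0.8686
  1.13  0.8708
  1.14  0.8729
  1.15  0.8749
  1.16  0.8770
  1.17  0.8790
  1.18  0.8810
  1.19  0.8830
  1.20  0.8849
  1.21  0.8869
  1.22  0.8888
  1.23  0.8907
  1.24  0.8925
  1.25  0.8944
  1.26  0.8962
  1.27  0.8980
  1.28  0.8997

$22.64

T = 0.6667;  σ√T = 0.3674
d₁ = [ln(65/45) + (0.041 + 0.45²/2)·0.6667] / 0.3674 = [0.3677 + 0.0948] / 0.3674 = 1.2589 → 1.26
d₂ = d₁ − σ√T = 1.2589 − 0.3674 = 0.8915 → 0.89
e^(−rT) = e^(−0.041·0.6667) = 0.9730
C = 65·N(1.26) − 45·0.9730·N(0.89) = 65·0.8962 − 45·0.9730·0.8133 = 58.2530 − 35.6103 = 22.6427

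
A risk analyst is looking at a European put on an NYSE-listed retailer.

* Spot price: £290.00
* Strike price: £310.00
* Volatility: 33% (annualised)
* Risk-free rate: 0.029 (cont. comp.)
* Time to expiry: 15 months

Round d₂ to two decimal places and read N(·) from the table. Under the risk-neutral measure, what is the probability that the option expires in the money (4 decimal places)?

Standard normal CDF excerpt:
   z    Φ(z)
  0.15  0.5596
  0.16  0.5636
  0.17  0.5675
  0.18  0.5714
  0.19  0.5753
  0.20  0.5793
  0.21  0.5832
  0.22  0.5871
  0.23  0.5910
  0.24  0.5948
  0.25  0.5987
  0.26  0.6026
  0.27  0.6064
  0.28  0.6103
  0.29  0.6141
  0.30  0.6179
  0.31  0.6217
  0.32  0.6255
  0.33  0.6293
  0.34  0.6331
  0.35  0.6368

0.6064

T = 1.25;  σ√T = 0.3690
d₁ = [ln(290/310) + (0.029 + 0.33²/2)·1.25] / 0.3690 = [-0.0667 + 0.1043] / 0.3690 = 0.1020 ≈ 0.10
d₂ = d₁ − σ√T = 0.1020 − 0.3690 = -0.2670 ≈ -0.27
Risk-neutral Pr[S_T < K] = N(−d₂) = N(0.27) = 0.6064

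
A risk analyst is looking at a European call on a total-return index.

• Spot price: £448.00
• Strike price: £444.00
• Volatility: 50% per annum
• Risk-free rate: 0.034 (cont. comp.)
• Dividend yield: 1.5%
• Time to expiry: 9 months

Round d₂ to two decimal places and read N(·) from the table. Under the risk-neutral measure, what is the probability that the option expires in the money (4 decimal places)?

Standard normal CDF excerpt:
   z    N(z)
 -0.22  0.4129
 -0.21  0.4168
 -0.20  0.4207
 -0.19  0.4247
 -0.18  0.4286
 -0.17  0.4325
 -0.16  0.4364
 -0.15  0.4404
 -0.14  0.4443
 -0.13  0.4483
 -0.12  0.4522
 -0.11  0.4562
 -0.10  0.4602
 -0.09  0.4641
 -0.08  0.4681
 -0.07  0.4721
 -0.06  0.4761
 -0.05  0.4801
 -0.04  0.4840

σ√T = 0.5·√0.75 = 0.4330
d₁ = [ln(448/444) + (0.034 − 0.015 + ½·0.5²)·0.75] / (σ√T) = (0.0090 + 0.1080) / 0.4330 = 0.2701 ≈ 0.27
d₂ = 0.2701 − 0.4330 = -0.1629 ≈ -0.16
Pr(exercise) under Q = N(d₂) = 0.4364

0.4364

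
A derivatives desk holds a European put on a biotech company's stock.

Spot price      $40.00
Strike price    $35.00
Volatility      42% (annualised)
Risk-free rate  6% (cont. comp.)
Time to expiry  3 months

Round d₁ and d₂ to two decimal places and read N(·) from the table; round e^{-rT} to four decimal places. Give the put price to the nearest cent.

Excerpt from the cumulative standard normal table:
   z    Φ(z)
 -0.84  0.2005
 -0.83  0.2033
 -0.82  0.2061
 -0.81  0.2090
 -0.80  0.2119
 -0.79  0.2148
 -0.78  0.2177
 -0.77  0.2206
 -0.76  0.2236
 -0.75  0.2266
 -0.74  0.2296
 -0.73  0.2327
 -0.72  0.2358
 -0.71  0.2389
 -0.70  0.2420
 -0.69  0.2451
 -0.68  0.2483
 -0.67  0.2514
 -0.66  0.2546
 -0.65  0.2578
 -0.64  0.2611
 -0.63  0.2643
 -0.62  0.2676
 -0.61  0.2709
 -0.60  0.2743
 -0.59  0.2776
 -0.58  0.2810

$1.10

T = 0.25;  σ√T = 0.2100
d₁ = [ln(40/35) + (0.06 + 0.42²/2)·0.25] / 0.2100 = [0.1335 + 0.0370] / 0.2100 = 0.8123 → 0.81
d₂ = d₁ − σ√T = 0.8123 − 0.2100 = 0.6023 → 0.60
exp(−rT) = exp(−0.06·0.25) = 0.9851
N(−d₂) = N(-0.60) = 0.2743;  N(−d₁) = N(-0.81) = 0.2090
P = 35·0.9851·0.2743 − 40·0.2090 = 9.4575 − 8.3600 = 1.0975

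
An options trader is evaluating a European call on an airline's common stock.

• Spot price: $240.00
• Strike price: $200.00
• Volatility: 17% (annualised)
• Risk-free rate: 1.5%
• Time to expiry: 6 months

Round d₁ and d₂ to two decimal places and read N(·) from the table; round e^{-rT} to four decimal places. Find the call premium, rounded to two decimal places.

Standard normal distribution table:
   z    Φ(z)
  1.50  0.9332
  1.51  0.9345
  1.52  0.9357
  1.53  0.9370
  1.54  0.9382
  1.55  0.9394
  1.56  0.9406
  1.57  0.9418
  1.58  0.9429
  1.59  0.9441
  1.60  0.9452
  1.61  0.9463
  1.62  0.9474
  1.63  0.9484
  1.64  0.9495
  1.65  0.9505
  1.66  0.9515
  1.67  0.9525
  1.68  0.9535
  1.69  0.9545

T = 0.5;  σ√T = 0.1202
d₁ = [ln(240/200) + (0.015 + 0.17²/2)·0.5] / 0.1202 = [0.1823 + 0.0147] / 0.1202 = 1.6392 → 1.64
d₂ = d₁ − σ√T = 1.6392 − 0.1202 = 1.5190 → 1.52
exp(−rT) = exp(−0.015·0.5) = 0.9925
C = 240·N(1.64) − 200·0.9925·N(1.52) = 240·0.9495 − 200·0.9925·0.9357 = 227.8800 − 185.7364 = 42.1436

$42.14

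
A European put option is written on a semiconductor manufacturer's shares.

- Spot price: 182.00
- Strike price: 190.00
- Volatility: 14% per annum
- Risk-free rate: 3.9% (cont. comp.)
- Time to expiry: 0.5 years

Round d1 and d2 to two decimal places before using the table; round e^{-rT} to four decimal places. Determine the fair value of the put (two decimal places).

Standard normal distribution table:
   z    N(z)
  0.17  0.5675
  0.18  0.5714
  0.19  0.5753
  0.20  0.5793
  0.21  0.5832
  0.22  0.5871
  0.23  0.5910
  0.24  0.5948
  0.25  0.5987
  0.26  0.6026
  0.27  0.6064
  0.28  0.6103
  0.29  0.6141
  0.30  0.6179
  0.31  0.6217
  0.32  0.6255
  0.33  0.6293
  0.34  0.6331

9.72

σ√T = 0.14·√0.5 = 0.0990
d₁ = [ln(182/190) + (0.039 + 0.14²/2)·0.5] / 0.0990 = [-0.0430 + 0.0244] / 0.0990 = -0.1881 which rounds to -0.19
d₂ = d₁ − σ√T = -0.1881 − 0.0990 = -0.2871 which rounds to -0.29
exp(−rT) = exp(−0.039·0.5) = 0.9807
N(−d₂) = N(0.29) = 0.6141;  N(−d₁) = N(0.19) = 0.5753
P = 190·0.9807·0.6141 − 182·0.5753 = 114.4271 − 104.7046 = 9.7225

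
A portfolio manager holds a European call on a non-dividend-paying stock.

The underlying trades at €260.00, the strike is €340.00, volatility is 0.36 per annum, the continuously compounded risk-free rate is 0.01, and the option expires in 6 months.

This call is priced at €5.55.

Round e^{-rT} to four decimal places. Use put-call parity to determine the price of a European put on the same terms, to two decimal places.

e^(−rT) = e^(−0.01·0.5) = 0.9950
Put-call parity: C − P = S − K·e^(−rT) = 260 − 340·0.9950 = 260 − 338.3000 = -78.3000
P = C − (C − P) = 5.55 − (-78.3000) = 83.8500

€83.85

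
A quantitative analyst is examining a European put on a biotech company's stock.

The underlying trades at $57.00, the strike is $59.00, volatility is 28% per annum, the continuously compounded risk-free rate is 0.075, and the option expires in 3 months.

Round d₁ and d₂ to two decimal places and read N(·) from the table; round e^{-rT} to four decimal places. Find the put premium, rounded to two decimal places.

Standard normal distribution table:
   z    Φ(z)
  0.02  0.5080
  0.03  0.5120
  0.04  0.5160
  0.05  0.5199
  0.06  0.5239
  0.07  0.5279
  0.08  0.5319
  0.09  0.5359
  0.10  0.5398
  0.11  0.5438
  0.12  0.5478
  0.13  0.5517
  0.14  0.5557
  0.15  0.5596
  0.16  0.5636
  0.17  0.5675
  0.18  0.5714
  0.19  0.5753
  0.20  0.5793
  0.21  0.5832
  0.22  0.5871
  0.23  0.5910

T = 0.25;  σ√T = 0.1400
d₁ = [ln(57/59) + (0.075 + ½·0.28²)·0.25] / (σ√T) = (-0.0345 + 0.0285) / 0.1400 = -0.0424 ≈ -0.04
d₂ = -0.0424 − 0.1400 = -0.1824 ≈ -0.18
exp(−rT) = exp(−0.075·0.25) = 0.9814
P = 59·0.9814·N(0.18) − 57·N(0.04) = 59·0.9814·0.5714 − 57·0.5160 = 33.0855 − 29.4120 = 3.6735

$3.67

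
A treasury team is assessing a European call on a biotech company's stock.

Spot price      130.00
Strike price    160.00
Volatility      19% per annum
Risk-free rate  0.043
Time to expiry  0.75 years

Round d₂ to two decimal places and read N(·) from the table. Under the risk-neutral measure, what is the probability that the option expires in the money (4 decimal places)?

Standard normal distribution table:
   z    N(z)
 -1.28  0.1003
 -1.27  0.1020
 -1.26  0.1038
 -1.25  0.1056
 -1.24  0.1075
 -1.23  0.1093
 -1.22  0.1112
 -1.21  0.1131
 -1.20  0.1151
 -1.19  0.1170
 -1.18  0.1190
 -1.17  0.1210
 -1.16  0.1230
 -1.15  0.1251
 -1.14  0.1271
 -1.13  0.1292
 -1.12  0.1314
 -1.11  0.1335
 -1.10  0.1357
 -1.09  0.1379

0.1251

σ√T = 0.19 × 0.8660 = 0.1645
d₁ = [ln(130/160) + (0.043 + 0.19²/2)·0.75] / 0.1645 = [-0.2076 + 0.0458] / 0.1645 = -0.9836 → -0.98
d₂ = d₁ − σ√T = -0.9836 − 0.1645 = -1.1482 → -1.15
Pr(exercise) under Q = N(d₂) = 0.1251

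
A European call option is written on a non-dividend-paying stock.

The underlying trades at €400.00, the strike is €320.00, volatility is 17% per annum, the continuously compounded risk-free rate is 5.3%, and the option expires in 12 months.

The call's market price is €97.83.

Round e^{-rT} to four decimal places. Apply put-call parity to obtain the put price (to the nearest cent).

exp(−rT) = exp(−0.053·1) = 0.9484
Put-call parity: C − P = S − K·e^(−rT) = 400 − 320·0.9484 = 400 − 303.4880 = 96.5120
P = C − (C − P) = 97.83 − (96.5120) = 1.3180

€1.32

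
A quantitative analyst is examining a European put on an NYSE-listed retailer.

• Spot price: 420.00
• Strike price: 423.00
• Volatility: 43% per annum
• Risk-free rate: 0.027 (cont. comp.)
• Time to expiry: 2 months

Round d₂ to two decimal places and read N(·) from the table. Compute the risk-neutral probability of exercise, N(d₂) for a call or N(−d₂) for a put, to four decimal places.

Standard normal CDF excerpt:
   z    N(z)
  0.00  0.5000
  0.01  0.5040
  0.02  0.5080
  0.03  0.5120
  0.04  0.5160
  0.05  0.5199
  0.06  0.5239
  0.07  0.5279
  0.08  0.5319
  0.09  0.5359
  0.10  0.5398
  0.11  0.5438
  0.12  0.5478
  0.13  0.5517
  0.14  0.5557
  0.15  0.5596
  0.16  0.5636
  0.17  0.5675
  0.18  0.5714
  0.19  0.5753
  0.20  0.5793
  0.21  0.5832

σ√T = 0.43 × 0.4082 = 0.1755
d₁ = [ln(420/423) + (0.027 + 0.43²/2)·0.1667] / 0.1755 = [-0.0071 + 0.0199] / 0.1755 = 0.0729 ≈ 0.07
d₂ = d₁ − σ√T = 0.0729 − 0.1755 = -0.1027 ≈ -0.10
Risk-neutral Pr[S_T < K] = N(−d₂) = N(0.10) = 0.5398

0.5398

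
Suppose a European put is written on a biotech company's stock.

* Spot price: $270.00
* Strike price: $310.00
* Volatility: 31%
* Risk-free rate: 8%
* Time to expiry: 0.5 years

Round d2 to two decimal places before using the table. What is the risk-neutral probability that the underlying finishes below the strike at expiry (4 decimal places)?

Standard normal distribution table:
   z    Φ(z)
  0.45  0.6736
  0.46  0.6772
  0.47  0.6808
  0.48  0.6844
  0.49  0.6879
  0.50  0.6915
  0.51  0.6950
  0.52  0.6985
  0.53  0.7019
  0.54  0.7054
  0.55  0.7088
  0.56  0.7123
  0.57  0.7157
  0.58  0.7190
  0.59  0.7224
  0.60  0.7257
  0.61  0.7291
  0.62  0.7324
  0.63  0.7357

T = 0.5;  σ√T = 0.2192
d₁ = [ln(270/310) + (0.08 + ½·0.31²)·0.5] / (σ√T) = (-0.1382 + 0.0640) / 0.2192 = -0.3382 → -0.34
d₂ = -0.3382 − 0.2192 = -0.5574 → -0.56
Risk-neutral Pr[S_T < K] = N(−d₂) = N(0.56) = 0.7123

0.7123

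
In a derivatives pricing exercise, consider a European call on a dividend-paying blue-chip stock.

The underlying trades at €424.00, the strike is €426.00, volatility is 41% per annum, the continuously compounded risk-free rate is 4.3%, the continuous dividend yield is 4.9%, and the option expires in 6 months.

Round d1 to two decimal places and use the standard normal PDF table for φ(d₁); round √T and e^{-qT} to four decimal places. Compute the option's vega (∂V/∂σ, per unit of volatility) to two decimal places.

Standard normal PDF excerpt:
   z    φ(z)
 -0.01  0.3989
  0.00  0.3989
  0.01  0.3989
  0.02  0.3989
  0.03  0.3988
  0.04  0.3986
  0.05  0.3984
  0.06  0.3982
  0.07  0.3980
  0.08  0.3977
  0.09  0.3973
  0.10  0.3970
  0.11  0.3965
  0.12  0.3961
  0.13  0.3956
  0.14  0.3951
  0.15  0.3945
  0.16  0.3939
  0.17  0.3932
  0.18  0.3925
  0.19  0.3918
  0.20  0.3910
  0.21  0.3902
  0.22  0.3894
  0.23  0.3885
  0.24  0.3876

σ√T = 0.41·√0.5 = 0.2899
d₁ = [ln(424/426) + (0.043 − 0.049 + ½·0.41²)·0.5] / (σ√T) = (-0.0047 + 0.0390) / 0.2899 = 0.1184 ≈ 0.12
√T = √0.5 = 0.7071
φ(d₁) = φ(0.12) = 0.3961
e^(−qT) = e^(−0.049·0.5) = 0.9758
vega = S·e^(−qT)·φ(d₁)·√T = 424·0.9758·0.3961·0.7071 = 115.8810
(Call and put vega coincide under Black-Scholes.)

115.88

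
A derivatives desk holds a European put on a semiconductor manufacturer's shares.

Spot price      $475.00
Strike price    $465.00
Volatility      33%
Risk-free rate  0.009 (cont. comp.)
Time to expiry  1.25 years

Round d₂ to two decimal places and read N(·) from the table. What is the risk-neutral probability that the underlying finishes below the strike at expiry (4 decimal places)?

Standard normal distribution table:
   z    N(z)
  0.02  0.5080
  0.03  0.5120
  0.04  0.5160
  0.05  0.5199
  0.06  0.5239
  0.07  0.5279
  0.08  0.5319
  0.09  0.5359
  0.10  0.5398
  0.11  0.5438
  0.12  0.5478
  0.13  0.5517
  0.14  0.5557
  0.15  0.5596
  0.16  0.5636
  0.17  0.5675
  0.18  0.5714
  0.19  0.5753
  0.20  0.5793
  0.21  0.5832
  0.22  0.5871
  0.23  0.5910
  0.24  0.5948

0.5398

σ√T = 0.33·√1.25 = 0.3690
ln(S/K) + (r + σ²/2)T = ln(475/465) + (0.009 + 0.33²/2)·1.25 = 0.0213 + 0.0793 = 0.1006
d₁ = 0.1006 / 0.3690 = 0.2726 ≈ 0.27
d₂ = d₁ − σ√T = 0.2726 − 0.3690 = -0.0963 ≈ -0.10
Pr(exercise) under Q = N(−d₂) = N(0.10) = 0.5398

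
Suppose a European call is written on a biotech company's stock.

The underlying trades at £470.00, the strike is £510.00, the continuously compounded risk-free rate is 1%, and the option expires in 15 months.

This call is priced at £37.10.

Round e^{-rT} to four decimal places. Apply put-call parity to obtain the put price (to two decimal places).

£70.78

e^(−rT) = e^(−0.01·1.25) = 0.9876
Put-call parity: C − P = S − K·e^(−rT) = 470 − 510·0.9876 = 470 − 503.6760 = -33.6760
P = C − (C − P) = 37.10 − (-33.6760) = 70.7760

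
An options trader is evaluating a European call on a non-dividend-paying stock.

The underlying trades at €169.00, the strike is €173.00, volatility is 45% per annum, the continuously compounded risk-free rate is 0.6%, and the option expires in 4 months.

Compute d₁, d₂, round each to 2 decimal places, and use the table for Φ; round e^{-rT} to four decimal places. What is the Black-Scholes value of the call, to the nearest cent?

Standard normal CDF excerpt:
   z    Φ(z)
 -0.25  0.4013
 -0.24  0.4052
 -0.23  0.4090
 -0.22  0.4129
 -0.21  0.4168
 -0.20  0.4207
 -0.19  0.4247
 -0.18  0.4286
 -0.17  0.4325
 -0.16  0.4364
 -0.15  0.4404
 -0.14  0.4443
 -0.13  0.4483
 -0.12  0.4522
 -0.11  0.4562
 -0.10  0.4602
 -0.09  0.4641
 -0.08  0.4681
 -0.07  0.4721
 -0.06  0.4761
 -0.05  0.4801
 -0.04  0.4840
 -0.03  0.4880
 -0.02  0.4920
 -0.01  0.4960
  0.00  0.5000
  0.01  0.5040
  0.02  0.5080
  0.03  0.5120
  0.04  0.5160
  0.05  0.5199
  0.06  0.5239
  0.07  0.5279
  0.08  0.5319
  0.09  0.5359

€15.90

T = 0.3333;  σ√T = 0.2598
d₁ = [ln(169/173) + (0.006 + 0.45²/2)·0.3333] / 0.2598 = [-0.0234 + 0.0358] / 0.2598 = 0.0476 which rounds to 0.05
d₂ = d₁ − σ√T = 0.0476 − 0.2598 = -0.2122 which rounds to -0.21
exp(−rT) = exp(−0.006·0.3333) = 0.9980
N(d₁) = N(0.05) = 0.5199;  N(d₂) = N(-0.21) = 0.4168
C = 169·0.5199 − 173·0.9980·0.4168 = 87.8631 − 71.9622 = 15.9009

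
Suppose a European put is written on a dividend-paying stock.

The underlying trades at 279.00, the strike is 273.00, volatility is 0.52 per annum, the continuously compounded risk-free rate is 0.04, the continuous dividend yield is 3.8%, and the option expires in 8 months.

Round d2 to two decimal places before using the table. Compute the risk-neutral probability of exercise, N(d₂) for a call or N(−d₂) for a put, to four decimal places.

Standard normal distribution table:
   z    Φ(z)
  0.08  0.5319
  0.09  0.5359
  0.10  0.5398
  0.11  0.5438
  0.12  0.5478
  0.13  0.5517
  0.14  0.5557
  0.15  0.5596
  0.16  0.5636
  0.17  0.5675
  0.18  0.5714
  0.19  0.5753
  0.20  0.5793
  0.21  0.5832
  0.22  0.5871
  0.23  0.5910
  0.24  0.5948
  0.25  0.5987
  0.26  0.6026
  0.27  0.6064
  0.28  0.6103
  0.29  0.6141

0.5636

T = 0.6667;  σ√T = 0.4246
d₁ = [ln(279/273) + (0.04 − 0.038 + 0.52²/2)·0.6667] / 0.4246 = [0.0217 + 0.0915] / 0.4246 = 0.2666 ≈ 0.27
d₂ = d₁ − σ√T = 0.2666 − 0.4246 = -0.1579 ≈ -0.16
Risk-neutral Pr[S_T < K] = N(−d₂) = N(0.16) = 0.5636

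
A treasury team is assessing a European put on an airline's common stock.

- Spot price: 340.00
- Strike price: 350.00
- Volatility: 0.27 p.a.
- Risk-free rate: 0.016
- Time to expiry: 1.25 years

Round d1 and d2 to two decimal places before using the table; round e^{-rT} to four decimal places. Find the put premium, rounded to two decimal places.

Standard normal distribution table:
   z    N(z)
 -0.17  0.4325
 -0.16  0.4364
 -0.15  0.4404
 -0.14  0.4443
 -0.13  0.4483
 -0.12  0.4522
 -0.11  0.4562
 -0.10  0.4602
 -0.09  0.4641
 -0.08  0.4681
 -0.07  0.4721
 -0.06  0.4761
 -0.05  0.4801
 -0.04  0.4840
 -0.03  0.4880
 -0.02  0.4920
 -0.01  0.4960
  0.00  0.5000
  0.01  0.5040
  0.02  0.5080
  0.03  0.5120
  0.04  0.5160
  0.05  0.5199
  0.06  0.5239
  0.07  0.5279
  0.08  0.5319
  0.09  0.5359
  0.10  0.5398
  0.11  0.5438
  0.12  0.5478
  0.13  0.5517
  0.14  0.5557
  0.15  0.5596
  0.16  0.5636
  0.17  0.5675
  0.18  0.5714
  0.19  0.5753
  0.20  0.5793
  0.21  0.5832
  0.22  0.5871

42.28

σ√T = 0.27 × 1.1180 = 0.3019
d₁ = [ln(340/350) + (0.016 + ½·0.27²)·1.25] / (σ√T) = (-0.0290 + 0.0656) / 0.3019 = 0.1212 ⇒ 0.12
d₂ = 0.1212 − 0.3019 = -0.1807 ⇒ -0.18
e^(−rT) = e^(−0.016·1.25) = 0.9802
N(−d₂) = N(0.18) = 0.5714;  N(−d₁) = N(-0.12) = 0.4522
P = 350·0.9802·0.5714 − 340·0.4522 = 196.0302 − 153.7480 = 42.2822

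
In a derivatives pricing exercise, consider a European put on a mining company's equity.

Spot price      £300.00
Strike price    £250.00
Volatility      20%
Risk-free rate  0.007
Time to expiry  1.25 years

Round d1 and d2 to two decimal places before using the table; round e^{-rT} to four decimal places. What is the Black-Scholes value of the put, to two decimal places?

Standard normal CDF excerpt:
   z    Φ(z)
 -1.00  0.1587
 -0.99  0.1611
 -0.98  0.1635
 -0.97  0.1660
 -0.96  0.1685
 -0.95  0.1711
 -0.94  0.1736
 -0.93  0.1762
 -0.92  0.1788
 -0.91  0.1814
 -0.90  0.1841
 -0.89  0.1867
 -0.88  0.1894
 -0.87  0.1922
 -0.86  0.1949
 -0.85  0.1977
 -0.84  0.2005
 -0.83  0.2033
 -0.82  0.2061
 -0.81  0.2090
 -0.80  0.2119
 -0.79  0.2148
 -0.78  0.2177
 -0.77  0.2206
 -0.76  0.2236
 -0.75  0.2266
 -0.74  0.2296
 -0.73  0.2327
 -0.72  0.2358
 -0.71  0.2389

σ√T = 0.2·√1.25 = 0.2236
d₁ = [ln(300/250) + (0.007 + 0.2²/2)·1.25] / 0.2236 = [0.1823 + 0.0338] / 0.2236 = 0.9663 → 0.97
d₂ = d₁ − σ√T = 0.9663 − 0.2236 = 0.7427 → 0.74
e^(−rT) = e^(−0.007·1.25) = 0.9913
N(−d₂) = N(-0.74) = 0.2296;  N(−d₁) = N(-0.97) = 0.1660
P = 250·0.9913·0.2296 − 300·0.1660 = 56.9006 − 49.8000 = 7.1006

£7.10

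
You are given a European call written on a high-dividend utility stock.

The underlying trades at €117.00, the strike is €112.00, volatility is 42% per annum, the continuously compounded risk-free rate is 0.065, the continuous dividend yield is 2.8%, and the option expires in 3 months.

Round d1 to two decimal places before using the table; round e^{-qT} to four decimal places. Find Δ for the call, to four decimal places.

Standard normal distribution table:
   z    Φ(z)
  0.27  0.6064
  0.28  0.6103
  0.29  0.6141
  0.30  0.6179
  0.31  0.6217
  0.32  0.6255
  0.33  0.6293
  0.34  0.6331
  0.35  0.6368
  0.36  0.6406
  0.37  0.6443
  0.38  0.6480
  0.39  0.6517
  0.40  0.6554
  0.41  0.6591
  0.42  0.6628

σ√T = 0.42 × 0.5000 = 0.2100
ln(S/K) + (r − q + σ²/2)T = ln(117/112) + (0.065 − 0.028 + 0.42²/2)·0.25 = 0.0437 + 0.0313 = 0.0750
d₁ = 0.0750 / 0.2100 = 0.3570 ≈ 0.36
N(d₁) = N(0.36) = 0.6406
Δ_call = e^(−qT)·N(d₁) = 0.9930·0.6406 = 0.6361

0.6361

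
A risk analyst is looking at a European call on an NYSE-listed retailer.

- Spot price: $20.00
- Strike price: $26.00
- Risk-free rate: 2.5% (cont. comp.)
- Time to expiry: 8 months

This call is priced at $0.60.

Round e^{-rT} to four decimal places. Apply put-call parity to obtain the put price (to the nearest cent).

exp(−rT) = exp(−0.025·0.6667) = 0.9835
Put-call parity: C − P = S − K·e^(−rT) = 20 − 26·0.9835 = 20 − 25.5710 = -5.5710
P = C − (C − P) = 0.60 − (-5.5710) = 6.1710

$6.17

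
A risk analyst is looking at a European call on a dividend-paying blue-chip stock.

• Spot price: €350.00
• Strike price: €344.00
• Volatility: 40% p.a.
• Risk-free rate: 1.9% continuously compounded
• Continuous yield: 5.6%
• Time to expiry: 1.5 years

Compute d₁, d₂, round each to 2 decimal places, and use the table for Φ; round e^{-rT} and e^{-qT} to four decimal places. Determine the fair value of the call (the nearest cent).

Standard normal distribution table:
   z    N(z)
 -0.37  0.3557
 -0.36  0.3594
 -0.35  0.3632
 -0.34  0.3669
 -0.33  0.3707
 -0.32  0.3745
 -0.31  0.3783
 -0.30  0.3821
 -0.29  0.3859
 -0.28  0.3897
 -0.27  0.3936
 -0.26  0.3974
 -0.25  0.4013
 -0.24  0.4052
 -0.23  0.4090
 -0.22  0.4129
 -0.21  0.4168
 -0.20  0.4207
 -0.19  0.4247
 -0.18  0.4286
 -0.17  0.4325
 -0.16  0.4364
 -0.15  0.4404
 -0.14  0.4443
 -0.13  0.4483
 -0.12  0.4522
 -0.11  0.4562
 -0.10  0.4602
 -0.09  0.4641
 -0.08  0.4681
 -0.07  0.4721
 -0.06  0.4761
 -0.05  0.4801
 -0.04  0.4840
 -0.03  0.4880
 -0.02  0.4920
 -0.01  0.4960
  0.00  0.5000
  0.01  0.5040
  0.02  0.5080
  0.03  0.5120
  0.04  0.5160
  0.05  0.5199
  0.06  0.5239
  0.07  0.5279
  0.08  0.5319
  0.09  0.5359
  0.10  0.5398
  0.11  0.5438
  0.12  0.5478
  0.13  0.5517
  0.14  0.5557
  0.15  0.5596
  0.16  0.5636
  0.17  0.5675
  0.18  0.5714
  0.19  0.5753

T = 1.5;  σ√T = 0.4899
d₁ = [ln(350/344) + (0.019 − 0.056 + 0.4²/2)·1.5] / 0.4899 = [0.0173 + 0.0645] / 0.4899 = 0.1670 ≈ 0.17
d₂ = d₁ − σ√T = 0.1670 − 0.4899 = -0.3229 ≈ -0.32
e^(−qT) = e^(−0.056·1.5) = 0.9194;  e^(−rT) = e^(−0.019·1.5) = 0.9719
N(d₁) = N(0.17) = 0.5675;  N(d₂) = N(-0.32) = 0.3745
C = 350·0.9194·0.5675 − 344·0.9719·0.3745 = 182.6158 − 125.2079 = 57.4079

€57.41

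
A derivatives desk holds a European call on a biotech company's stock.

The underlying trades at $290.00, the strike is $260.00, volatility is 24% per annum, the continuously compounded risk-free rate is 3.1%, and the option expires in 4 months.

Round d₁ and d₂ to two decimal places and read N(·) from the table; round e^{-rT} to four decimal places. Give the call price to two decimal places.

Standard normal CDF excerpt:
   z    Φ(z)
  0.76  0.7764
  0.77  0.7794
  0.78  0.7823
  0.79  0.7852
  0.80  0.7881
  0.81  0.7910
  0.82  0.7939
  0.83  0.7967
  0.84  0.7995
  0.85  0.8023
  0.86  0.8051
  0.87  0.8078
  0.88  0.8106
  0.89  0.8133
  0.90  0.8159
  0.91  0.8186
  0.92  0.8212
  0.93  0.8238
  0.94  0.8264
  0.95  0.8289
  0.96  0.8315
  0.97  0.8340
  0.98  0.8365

T = 0.3333;  σ√T = 0.1386
d₁ = [ln(290/260) + (0.031 + 0.24²/2)·0.3333] / 0.1386 = [0.1092 + 0.0199] / 0.1386 = 0.9319 ⇒ 0.93
d₂ = d₁ − σ√T = 0.9319 − 0.1386 = 0.7934 ⇒ 0.79
exp(−rT) = exp(−0.031·0.3333) = 0.9897
N(d₁) = N(0.93) = 0.8238;  N(d₂) = N(0.79) = 0.7852
C = 290·0.8238 − 260·0.9897·0.7852 = 238.9020 − 202.0492 = 36.8528

$36.85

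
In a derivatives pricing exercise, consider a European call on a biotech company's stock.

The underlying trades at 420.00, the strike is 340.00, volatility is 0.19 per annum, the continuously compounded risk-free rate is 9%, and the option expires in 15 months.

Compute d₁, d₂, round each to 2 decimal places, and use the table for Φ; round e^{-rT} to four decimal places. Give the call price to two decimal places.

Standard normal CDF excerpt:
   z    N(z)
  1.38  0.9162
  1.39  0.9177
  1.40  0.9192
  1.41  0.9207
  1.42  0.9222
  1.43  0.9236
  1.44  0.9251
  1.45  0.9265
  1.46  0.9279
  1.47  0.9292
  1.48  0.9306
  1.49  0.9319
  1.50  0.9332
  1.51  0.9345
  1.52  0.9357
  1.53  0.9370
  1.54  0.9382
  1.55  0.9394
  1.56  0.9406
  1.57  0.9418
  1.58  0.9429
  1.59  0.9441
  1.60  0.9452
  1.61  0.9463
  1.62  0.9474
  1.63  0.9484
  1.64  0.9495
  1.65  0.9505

T = 1.25;  σ√T = 0.2124
d₁ = [ln(420/340) + (0.09 + ½·0.19²)·1.25] / (σ√T) = (0.2113 + 0.1351) / 0.2124 = 1.6305 which rounds to 1.63
d₂ = 1.6305 − 0.2124 = 1.4181 which rounds to 1.42
exp(−rT) = exp(−0.09·1.25) = 0.8936
N(d₁) = N(1.63) = 0.9484;  N(d₂) = N(1.42) = 0.9222
C = 420·0.9484 − 340·0.8936·0.9222 = 398.3280 − 280.1865 = 118.1415

118.14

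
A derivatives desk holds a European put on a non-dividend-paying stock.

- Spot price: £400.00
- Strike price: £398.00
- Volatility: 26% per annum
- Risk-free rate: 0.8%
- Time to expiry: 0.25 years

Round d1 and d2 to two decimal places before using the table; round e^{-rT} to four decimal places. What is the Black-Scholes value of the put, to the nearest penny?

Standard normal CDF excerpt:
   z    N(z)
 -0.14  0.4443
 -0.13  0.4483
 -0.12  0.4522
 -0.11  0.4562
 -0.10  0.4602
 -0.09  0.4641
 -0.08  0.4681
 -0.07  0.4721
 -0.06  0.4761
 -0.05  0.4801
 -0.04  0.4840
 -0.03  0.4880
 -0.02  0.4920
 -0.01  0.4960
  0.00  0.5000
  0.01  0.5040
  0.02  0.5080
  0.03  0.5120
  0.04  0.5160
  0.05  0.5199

£19.31

T = 0.25;  σ√T = 0.1300
d₁ = [ln(400/398) + (0.008 + 0.26²/2)·0.25] / 0.1300 = [0.0050 + 0.0105] / 0.1300 = 0.1189 ≈ 0.12
d₂ = d₁ − σ√T = 0.1189 − 0.1300 = -0.0111 ≈ -0.01
exp(−rT) = exp(−0.008·0.25) = 0.9980
N(−d₂) = N(0.01) = 0.5040;  N(−d₁) = N(-0.12) = 0.4522
P = 398·0.9980·0.5040 − 400·0.4522 = 200.1908 − 180.8800 = 19.3108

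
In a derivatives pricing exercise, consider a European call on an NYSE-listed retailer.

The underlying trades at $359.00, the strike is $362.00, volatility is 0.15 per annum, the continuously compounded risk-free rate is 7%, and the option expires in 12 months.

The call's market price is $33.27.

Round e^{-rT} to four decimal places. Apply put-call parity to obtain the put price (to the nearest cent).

exp(−rT) = exp(−0.07·1) = 0.9324
Put-call parity: C − P = S − K·e^(−rT) = 359 − 362·0.9324 = 359 − 337.5288 = 21.4712
P = C − (C − P) = 33.27 − (21.4712) = 11.7988

$11.80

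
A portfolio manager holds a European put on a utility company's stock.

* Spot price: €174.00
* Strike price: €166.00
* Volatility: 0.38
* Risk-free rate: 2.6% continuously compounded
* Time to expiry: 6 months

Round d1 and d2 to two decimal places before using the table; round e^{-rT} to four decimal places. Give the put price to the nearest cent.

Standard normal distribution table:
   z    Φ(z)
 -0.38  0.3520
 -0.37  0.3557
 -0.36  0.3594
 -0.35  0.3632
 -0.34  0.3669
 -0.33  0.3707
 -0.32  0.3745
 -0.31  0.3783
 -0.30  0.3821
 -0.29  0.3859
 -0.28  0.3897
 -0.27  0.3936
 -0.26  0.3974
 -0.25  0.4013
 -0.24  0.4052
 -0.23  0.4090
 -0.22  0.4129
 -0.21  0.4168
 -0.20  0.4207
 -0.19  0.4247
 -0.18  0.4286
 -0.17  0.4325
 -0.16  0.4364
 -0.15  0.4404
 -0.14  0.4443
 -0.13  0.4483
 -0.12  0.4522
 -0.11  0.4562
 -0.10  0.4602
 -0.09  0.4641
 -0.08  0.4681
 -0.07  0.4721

€13.51

T = 0.5;  σ√T = 0.2687
d₁ = [ln(174/166) + (0.026 + 0.38²/2)·0.5] / 0.2687 = [0.0471 + 0.0491] / 0.2687 = 0.3579 ⇒ 0.36
d₂ = d₁ − σ√T = 0.3579 − 0.2687 = 0.0892 ⇒ 0.09
e^(−rT) = e^(−0.026·0.5) = 0.9871
N(−d₂) = N(-0.09) = 0.4641;  N(−d₁) = N(-0.36) = 0.3594
P = 166·0.9871·0.4641 − 174·0.3594 = 76.0468 − 62.5356 = 13.5112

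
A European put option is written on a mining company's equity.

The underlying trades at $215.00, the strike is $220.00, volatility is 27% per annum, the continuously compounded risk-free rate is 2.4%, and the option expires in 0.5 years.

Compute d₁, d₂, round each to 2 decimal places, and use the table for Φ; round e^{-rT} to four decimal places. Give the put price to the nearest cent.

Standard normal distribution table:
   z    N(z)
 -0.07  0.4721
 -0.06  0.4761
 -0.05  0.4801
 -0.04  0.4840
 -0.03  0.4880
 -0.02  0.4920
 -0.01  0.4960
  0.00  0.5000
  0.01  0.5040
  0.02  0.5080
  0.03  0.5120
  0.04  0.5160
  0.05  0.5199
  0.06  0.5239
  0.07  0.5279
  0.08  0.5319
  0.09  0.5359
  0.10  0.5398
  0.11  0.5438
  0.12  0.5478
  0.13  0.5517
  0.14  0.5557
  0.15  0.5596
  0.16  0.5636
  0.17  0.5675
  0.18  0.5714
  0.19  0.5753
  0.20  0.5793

σ√T = 0.27·√0.5 = 0.1909
d₁ = [ln(215/220) + (0.024 + 0.27²/2)·0.5] / 0.1909 = [-0.0230 + 0.0302] / 0.1909 = 0.0379 ⇒ 0.04
d₂ = d₁ − σ√T = 0.0379 − 0.1909 = -0.1530 ⇒ -0.15
e^(−rT) = e^(−0.024·0.5) = 0.9881
N(−d₂) = N(0.15) = 0.5596;  N(−d₁) = N(-0.04) = 0.4840
P = 220·0.9881·0.5596 − 215·0.4840 = 121.6470 − 104.0600 = 17.5870

$17.59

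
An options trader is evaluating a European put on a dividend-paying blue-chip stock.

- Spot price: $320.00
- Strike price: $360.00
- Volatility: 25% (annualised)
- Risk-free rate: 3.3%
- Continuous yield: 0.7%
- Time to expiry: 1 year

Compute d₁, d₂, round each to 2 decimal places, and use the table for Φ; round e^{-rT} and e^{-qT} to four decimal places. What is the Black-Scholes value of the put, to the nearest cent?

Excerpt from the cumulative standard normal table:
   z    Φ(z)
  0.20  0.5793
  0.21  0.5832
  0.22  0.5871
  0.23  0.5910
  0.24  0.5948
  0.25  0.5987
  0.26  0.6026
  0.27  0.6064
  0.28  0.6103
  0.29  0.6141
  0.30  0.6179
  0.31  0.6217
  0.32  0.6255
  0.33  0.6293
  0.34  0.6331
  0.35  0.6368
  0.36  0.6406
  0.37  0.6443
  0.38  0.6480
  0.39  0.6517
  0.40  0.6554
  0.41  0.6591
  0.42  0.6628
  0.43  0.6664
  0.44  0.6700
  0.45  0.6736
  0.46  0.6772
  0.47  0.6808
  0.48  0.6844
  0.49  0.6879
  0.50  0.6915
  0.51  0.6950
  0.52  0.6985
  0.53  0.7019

T = 1;  σ√T = 0.2500
d₁ = [ln(320/360) + (0.033 − 0.007 + 0.25²/2)·1] / 0.2500 = [-0.1178 + 0.0573] / 0.2500 = -0.2421 ≈ -0.24
d₂ = d₁ − σ√T = -0.2421 − 0.2500 = -0.4921 ≈ -0.49
exp(−qT) = exp(−0.007·1) = 0.9930;  exp(−rT) = exp(−0.033·1) = 0.9675
P = 360·0.9675·N(0.49) − 320·0.9930·N(0.24) = 360·0.9675·0.6879 − 320·0.9930·0.5948 = 239.5956 − 189.0036 = 50.5919

$50.59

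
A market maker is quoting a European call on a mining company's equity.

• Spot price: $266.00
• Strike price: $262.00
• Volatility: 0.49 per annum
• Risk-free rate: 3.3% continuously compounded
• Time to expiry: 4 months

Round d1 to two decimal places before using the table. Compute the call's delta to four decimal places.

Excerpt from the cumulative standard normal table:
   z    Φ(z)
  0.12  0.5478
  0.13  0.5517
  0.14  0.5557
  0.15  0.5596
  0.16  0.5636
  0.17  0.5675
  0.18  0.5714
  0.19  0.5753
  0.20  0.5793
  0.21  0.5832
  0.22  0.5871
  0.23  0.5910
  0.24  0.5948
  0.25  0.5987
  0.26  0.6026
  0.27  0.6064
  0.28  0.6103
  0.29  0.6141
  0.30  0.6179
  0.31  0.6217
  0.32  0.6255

0.5910

σ√T = 0.49 × 0.5774 = 0.2829
d₁ = [ln(266/262) + (0.033 + ½·0.49²)·0.3333] / (σ√T) = (0.0152 + 0.0510) / 0.2829 = 0.2339 ⇒ 0.23
N(d₁) = N(0.23) = 0.5910
Δ_call = N(d₁) = 0.5910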